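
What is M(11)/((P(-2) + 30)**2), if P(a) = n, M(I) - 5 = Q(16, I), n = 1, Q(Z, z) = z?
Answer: 16/961 ≈ 0.016649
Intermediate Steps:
M(I) = 5 + I
P(a) = 1
M(11)/((P(-2) + 30)**2) = (5 + 11)/((1 + 30)**2) = 16/(31**2) = 16/961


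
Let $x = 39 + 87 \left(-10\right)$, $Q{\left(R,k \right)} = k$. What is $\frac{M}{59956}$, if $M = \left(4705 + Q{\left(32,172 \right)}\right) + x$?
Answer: $\frac{2023}{29978} \approx 0.067483$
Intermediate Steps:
$x = -831$ ($x = 39 - 870 = -831$)
$M = 4046$ ($M = \left(4705 + 172\right) - 831 = 4877 - 831 = 4046$)
$\frac{M}{59956} = \frac{4046}{59956} = 4046 \cdot \frac{1}{59956} = \frac{2023}{29978}$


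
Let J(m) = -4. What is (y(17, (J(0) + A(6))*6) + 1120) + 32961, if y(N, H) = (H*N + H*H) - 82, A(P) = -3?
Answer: 35049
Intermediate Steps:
y(N, H) = -82 + H**2 + H*N (y(N, H) = (H*N + H**2) - 82 = (H**2 + H*N) - 82 = -82 + H**2 + H*N)
(y(17, (J(0) + A(6))*6) + 1120) + 32961 = ((-82 + ((-4 - 3)*6)**2 + ((-4 - 3)*6)*17) + 1120) + 32961 = ((-82 + (-7*6)**2 - 7*6*17) + 1120) + 32961 = ((-82 + (-42)**2 - 42*17) + 1120) + 32961 = ((-82 + 1764 - 714) + 1120) + 32961 = (968 + 1120) + 32961 = 2088 + 32961 = 35049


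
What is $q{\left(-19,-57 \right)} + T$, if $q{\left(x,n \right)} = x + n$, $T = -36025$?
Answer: $-36101$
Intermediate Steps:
$q{\left(x,n \right)} = n + x$
$q{\left(-19,-57 \right)} + T = \left(-57 - 19\right) - 36025 = -76 - 36025 = -36101$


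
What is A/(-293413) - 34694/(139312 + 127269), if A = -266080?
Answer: 60752201858/78218330953 ≈ 0.77670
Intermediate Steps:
A/(-293413) - 34694/(139312 + 127269) = -266080/(-293413) - 34694/(139312 + 127269) = -266080*(-1/293413) - 34694/266581 = 266080/293413 - 34694*1/266581 = 266080/293413 - 34694/266581 = 60752201858/78218330953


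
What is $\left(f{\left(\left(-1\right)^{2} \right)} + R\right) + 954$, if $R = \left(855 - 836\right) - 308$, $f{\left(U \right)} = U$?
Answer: $666$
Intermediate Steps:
$R = -289$ ($R = 19 - 308 = -289$)
$\left(f{\left(\left(-1\right)^{2} \right)} + R\right) + 954 = \left(\left(-1\right)^{2} - 289\right) + 954 = \left(1 - 289\right) + 954 = -288 + 954 = 666$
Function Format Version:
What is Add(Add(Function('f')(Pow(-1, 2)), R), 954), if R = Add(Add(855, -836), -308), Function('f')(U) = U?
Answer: 666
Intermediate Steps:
R = -289 (R = Add(19, -308) = -289)
Add(Add(Function('f')(Pow(-1, 2)), R), 954) = Add(Add(Pow(-1, 2), -289), 954) = Add(Add(1, -289), 954) = Add(-288, 954) = 666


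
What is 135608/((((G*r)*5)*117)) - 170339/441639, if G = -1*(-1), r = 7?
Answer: 6576915923/200945745 ≈ 32.730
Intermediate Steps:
G = 1
135608/((((G*r)*5)*117)) - 170339/441639 = 135608/((((1*7)*5)*117)) - 170339/441639 = 135608/(((7*5)*117)) - 170339*1/441639 = 135608/((35*117)) - 170339/441639 = 135608/4095 - 170339/441639 = 6576915923/200945745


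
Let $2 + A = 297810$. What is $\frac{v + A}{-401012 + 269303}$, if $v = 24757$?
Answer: $- \frac{322565}{131709} \approx -2.4491$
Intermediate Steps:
$A = 297808$ ($A = -2 + 297810 = 297808$)
$\frac{v + A}{-401012 + 269303} = \frac{24757 + 297808}{-401012 + 269303} = \frac{322565}{-131709} = 322565 \left(- \frac{1}{131709}\right) = - \frac{322565}{131709}$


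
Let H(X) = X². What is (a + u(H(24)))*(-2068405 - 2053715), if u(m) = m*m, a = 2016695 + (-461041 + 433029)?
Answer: -9565210453080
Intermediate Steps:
a = 1988683 (a = 2016695 - 28012 = 1988683)
u(m) = m²
(a + u(H(24)))*(-2068405 - 2053715) = (1988683 + (24²)²)*(-2068405 - 2053715) = (1988683 + 576²)*(-4122120) = (1988683 + 331776)*(-4122120) = 2320459*(-4122120) = -9565210453080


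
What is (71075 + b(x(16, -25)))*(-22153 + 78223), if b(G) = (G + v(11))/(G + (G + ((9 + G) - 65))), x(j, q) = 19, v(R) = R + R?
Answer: 3987474120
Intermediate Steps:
v(R) = 2*R
b(G) = (22 + G)/(-56 + 3*G) (b(G) = (G + 2*11)/(G + (G + ((9 + G) - 65))) = (G + 22)/(G + (G + (-56 + G))) = (22 + G)/(G + (-56 + 2*G)) = (22 + G)/(-56 + 3*G))
(71075 + b(x(16, -25)))*(-22153 + 78223) = (71075 + (22 + 19)/(-56 + 3*19))*(-22153 + 78223) = (71075 + 41/(-56 + 57))*56070 = (71075 + 41/1)*56070 = (71075 + 1*41)*56070 = (71075 + 41)*56070 = 71116*56070 = 3987474120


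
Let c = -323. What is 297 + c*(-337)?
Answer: 109148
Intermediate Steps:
297 + c*(-337) = 297 - 323*(-337) = 297 + 108851 = 109148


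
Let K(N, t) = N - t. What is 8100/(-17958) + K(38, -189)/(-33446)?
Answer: -45831511/100103878 ≈ -0.45784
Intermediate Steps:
8100/(-17958) + K(38, -189)/(-33446) = 8100/(-17958) + (38 - 1*(-189))/(-33446) = 8100*(-1/17958) + (38 + 189)*(-1/33446) = -1350/2993 + 227*(-1/33446) = -1350/2993 - 227/33446 = -45831511/100103878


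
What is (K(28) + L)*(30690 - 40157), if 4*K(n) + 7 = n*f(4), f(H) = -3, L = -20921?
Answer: 793097925/4 ≈ 1.9827e+8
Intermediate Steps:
K(n) = -7/4 - 3*n/4 (K(n) = -7/4 + (n*(-3))/4 = -7/4 + (-3*n)/4 = -7/4 - 3*n/4)
(K(28) + L)*(30690 - 40157) = ((-7/4 - ¾*28) - 20921)*(30690 - 40157) = ((-7/4 - 21) - 20921)*(-9467) = (-91/4 - 20921)*(-9467) = -83775/4*(-9467) = 793097925/4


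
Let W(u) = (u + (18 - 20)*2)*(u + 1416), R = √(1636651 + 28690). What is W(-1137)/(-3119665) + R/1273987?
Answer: 318339/3119665 + √1665341/1273987 ≈ 0.10306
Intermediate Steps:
R = √1665341 ≈ 1290.5
W(u) = (-4 + u)*(1416 + u) (W(u) = (u - 2*2)*(1416 + u) = (u - 4)*(1416 + u) = (-4 + u)*(1416 + u))
W(-1137)/(-3119665) + R/1273987 = (-5664 + (-1137)² + 1412*(-1137))/(-3119665) + √1665341/1273987 = (-5664 + 1292769 - 1605444)*(-1/3119665) + √1665341*(1/1273987) = -318339*(-1/3119665) + √1665341/1273987 = 318339/3119665 + √1665341/1273987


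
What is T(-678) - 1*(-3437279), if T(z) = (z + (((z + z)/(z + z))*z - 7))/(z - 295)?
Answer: 3344473830/973 ≈ 3.4373e+6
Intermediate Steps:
T(z) = (-7 + 2*z)/(-295 + z) (T(z) = (z + (((2*z)/((2*z)))*z - 7))/(-295 + z) = (z + (((2*z)*(1/(2*z)))*z - 7))/(-295 + z) = (z + (1*z - 7))/(-295 + z) = (z + (z - 7))/(-295 + z) = (z + (-7 + z))/(-295 + z) = (-7 + 2*z)/(-295 + z))
T(-678) - 1*(-3437279) = (-7 + 2*(-678))/(-295 - 678) - 1*(-3437279) = (-7 - 1356)/(-973) + 3437279 = -1/973*(-1363) + 3437279 = 1363/973 + 3437279 = 3344473830/973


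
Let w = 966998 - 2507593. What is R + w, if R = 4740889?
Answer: 3200294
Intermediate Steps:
w = -1540595
R + w = 4740889 - 1540595 = 3200294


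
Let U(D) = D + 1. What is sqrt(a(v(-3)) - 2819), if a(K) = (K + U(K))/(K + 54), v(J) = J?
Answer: I*sqrt(7332474)/51 ≈ 53.095*I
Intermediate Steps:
U(D) = 1 + D
a(K) = (1 + 2*K)/(54 + K) (a(K) = (K + (1 + K))/(K + 54) = (1 + 2*K)/(54 + K))
sqrt(a(v(-3)) - 2819) = sqrt((1 + 2*(-3))/(54 - 3) - 2819) = sqrt((1 - 6)/51 - 2819) = sqrt((1/51)*(-5) - 2819) = sqrt(-5/51 - 2819) = sqrt(-143774/51) = I*sqrt(7332474)/51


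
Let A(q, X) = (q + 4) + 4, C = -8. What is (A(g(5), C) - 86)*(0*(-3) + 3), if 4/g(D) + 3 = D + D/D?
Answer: -230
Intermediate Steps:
g(D) = 4/(-2 + D) (g(D) = 4/(-3 + (D + D/D)) = 4/(-3 + (D + 1)) = 4/(-3 + (1 + D)) = 4/(-2 + D))
A(q, X) = 8 + q (A(q, X) = (4 + q) + 4 = 8 + q)
(A(g(5), C) - 86)*(0*(-3) + 3) = ((8 + 4/(-2 + 5)) - 86)*(0*(-3) + 3) = ((8 + 4/3) - 86)*(0 + 3) = ((8 + 4*(⅓)) - 86)*3 = ((8 + 4/3) - 86)*3 = (28/3 - 86)*3 = -230/3*3 = -230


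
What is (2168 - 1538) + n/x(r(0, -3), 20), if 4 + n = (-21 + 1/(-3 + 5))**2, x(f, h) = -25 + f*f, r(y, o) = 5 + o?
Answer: 17085/28 ≈ 610.18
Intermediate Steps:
x(f, h) = -25 + f**2
n = 1665/4 (n = -4 + (-21 + 1/(-3 + 5))**2 = -4 + (-21 + 1/2)**2 = -4 + (-41/2)**2 = -4 + 1681/4 = 1665/4 ≈ 416.25)
(2168 - 1538) + n/x(r(0, -3), 20) = (2168 - 1538) + 1665/(4*(-25 + (5 - 3)**2)) = 630 + 1665/(4*(-25 + 2**2)) = 630 + 1665/(4*(-25 + 4)) = 630 + (1665/4)/(-21) = 630 + (1665/4)*(-1/21) = 630 - 555/28 = 17085/28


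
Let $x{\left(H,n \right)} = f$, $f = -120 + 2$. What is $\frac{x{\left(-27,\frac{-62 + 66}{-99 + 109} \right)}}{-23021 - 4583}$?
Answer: $\frac{59}{13802} \approx 0.0042747$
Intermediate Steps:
$f = -118$
$x{\left(H,n \right)} = -118$
$\frac{x{\left(-27,\frac{-62 + 66}{-99 + 109} \right)}}{-23021 - 4583} = - \frac{118}{-23021 - 4583} = - \frac{118}{-27604} = \left(-118\right) \left(- \frac{1}{27604}\right) = \frac{59}{13802}$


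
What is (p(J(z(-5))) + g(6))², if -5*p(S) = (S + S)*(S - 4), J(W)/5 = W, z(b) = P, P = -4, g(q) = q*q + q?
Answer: 22500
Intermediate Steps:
g(q) = q + q² (g(q) = q² + q = q + q²)
z(b) = -4
J(W) = 5*W
p(S) = -2*S*(-4 + S)/5 (p(S) = -(S + S)*(S - 4)/5 = -2*S*(-4 + S)/5)
(p(J(z(-5))) + g(6))² = (2*(5*(-4))*(4 - 5*(-4))/5 + 6*(1 + 6))² = ((⅖)*(-20)*(4 - 1*(-20)) + 6*7)² = ((⅖)*(-20)*(4 + 20) + 42)² = ((⅖)*(-20)*24 + 42)² = (-192 + 42)² = (-150)² = 22500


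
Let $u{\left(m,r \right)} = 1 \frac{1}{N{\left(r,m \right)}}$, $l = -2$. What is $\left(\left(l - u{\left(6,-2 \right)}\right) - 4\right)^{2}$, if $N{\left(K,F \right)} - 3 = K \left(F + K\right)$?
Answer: $\frac{841}{25} \approx 33.64$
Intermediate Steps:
$N{\left(K,F \right)} = 3 + K \left(F + K\right)$
$u{\left(m,r \right)} = \frac{1}{3 + r^{2} + m r}$ ($u{\left(m,r \right)} = 1 \frac{1}{3 + r^{2} + m r} = \frac{1}{3 + r^{2} + m r}$)
$\left(\left(l - u{\left(6,-2 \right)}\right) - 4\right)^{2} = \left(\left(-2 - \frac{1}{3 + \left(-2\right)^{2} + 6 \left(-2\right)}\right) - 4\right)^{2} = \left(\left(-2 - \frac{1}{3 + 4 - 12}\right) - 4\right)^{2} = \left(\left(-2 - \frac{1}{-5}\right) - 4\right)^{2} = \left(\left(-2 - - \frac{1}{5}\right) - 4\right)^{2} = \left(\left(-2 + \frac{1}{5}\right) - 4\right)^{2} = \left(- \frac{9}{5} - 4\right)^{2} = \left(- \frac{29}{5}\right)^{2} = \frac{841}{25}$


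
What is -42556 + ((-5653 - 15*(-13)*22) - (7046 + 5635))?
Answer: -56600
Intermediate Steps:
-42556 + ((-5653 - 15*(-13)*22) - (7046 + 5635)) = -42556 + ((-5653 - (-195)*22) - 1*12681) = -42556 + ((-5653 - 1*(-4290)) - 12681) = -42556 + ((-5653 + 4290) - 12681) = -42556 + (-1363 - 12681) = -42556 - 14044 = -56600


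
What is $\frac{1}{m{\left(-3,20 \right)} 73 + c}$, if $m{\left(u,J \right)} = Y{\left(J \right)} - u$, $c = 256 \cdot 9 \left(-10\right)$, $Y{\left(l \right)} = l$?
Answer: $- \frac{1}{21361} \approx -4.6814 \cdot 10^{-5}$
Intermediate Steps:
$c = -23040$ ($c = 256 \left(-90\right) = -23040$)
$m{\left(u,J \right)} = J - u$
$\frac{1}{m{\left(-3,20 \right)} 73 + c} = \frac{1}{\left(20 - -3\right) 73 - 23040} = \frac{1}{\left(20 + 3\right) 73 - 23040} = \frac{1}{23 \cdot 73 - 23040} = \frac{1}{1679 - 23040} = \frac{1}{-21361} = - \frac{1}{21361}$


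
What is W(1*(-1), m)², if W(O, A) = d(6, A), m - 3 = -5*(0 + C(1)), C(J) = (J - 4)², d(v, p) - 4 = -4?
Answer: 0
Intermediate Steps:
d(v, p) = 0 (d(v, p) = 4 - 4 = 0)
C(J) = (-4 + J)²
m = -42 (m = 3 - 5*(0 + (-4 + 1)²) = 3 - 5*(0 + (-3)²) = 3 - 5*(0 + 9) = 3 - 5*9 = 3 - 45 = -42)
W(O, A) = 0
W(1*(-1), m)² = 0² = 0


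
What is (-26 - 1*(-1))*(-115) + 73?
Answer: 2948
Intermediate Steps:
(-26 - 1*(-1))*(-115) + 73 = (-26 + 1)*(-115) + 73 = -25*(-115) + 73 = 2875 + 73 = 2948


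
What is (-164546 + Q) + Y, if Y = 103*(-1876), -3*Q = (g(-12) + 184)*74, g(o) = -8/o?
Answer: -3260962/9 ≈ -3.6233e+5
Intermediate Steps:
Q = -40996/9 (Q = -(-8/(-12) + 184)*74/3 = -(-8*(-1/12) + 184)*74/3 = -(⅔ + 184)*74/3 = -554*74/9 = -⅓*40996/3 = -40996/9 ≈ -4555.1)
Y = -193228
(-164546 + Q) + Y = (-164546 - 40996/9) - 193228 = -1521910/9 - 193228 = -3260962/9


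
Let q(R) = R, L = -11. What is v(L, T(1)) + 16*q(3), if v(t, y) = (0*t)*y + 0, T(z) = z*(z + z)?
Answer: 48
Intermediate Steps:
T(z) = 2*z² (T(z) = z*(2*z) = 2*z²)
v(t, y) = 0 (v(t, y) = 0*y + 0 = 0 + 0 = 0)
v(L, T(1)) + 16*q(3) = 0 + 16*3 = 0 + 48 = 48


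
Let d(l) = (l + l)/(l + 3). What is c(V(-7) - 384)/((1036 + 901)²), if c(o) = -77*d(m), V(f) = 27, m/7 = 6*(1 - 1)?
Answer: 0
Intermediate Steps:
m = 0 (m = 7*(6*(1 - 1)) = 7*(6*0) = 7*0 = 0)
d(l) = 2*l/(3 + l) (d(l) = (2*l)/(3 + l) = 2*l/(3 + l))
c(o) = 0 (c(o) = -154*0/(3 + 0) = -154*0/3 = -77*0 = 0)
c(V(-7) - 384)/((1036 + 901)²) = 0/((1036 + 901)²) = 0/(1937²) = 0/3751969 = 0*(1/3751969) = 0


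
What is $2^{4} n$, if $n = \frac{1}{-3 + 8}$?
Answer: $\frac{16}{5} \approx 3.2$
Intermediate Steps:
$n = \frac{1}{5} \approx 0.2$
$2^{4} n = 2^{4} \cdot \frac{1}{5} = 16 \cdot \frac{1}{5} = \frac{16}{5}$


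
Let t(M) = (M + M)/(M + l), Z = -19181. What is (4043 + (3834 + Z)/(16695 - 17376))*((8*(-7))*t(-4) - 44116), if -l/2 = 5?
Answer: -40743159080/227 ≈ -1.7949e+8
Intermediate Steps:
l = -10 (l = -2*5 = -10)
t(M) = 2*M/(-10 + M) (t(M) = (M + M)/(M - 10) = (2*M)/(-10 + M) = 2*M/(-10 + M))
(4043 + (3834 + Z)/(16695 - 17376))*((8*(-7))*t(-4) - 44116) = (4043 + (3834 - 19181)/(16695 - 17376))*((8*(-7))*(2*(-4)/(-10 - 4)) - 44116) = (4043 - 15347/(-681))*(-112*(-4)/(-14) - 44116) = (4043 - 15347*(-1/681))*(-112*(-4)*(-1)/14 - 44116) = (4043 + 15347/681)*(-56*4/7 - 44116) = 2768630*(-32 - 44116)/681 = (2768630/681)*(-44148) = -40743159080/227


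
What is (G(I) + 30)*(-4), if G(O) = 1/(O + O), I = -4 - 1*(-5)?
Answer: -122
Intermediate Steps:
I = 1 (I = -4 + 5 = 1)
G(O) = 1/(2*O)
(G(I) + 30)*(-4) = ((½)/1 + 30)*(-4) = ((½)*1 + 30)*(-4) = (½ + 30)*(-4) = (61/2)*(-4) = -122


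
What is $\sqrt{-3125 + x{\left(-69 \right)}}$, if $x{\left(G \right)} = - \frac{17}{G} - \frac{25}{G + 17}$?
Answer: $\frac{i \sqrt{10055272227}}{1794} \approx 55.895 i$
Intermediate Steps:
$x{\left(G \right)} = - \frac{25}{17 + G} - \frac{17}{G}$ ($x{\left(G \right)} = - \frac{17}{G} - \frac{25}{17 + G} = - \frac{25}{17 + G} - \frac{17}{G}$)
$\sqrt{-3125 + x{\left(-69 \right)}} = \sqrt{-3125 + \frac{-289 - -2898}{\left(-69\right) \left(17 - 69\right)}} = \sqrt{-3125 - \frac{-289 + 2898}{69 \left(-52\right)}} = \sqrt{-3125 - \left(- \frac{1}{3588}\right) 2609} = \sqrt{-3125 + \frac{2609}{3588}} = \sqrt{- \frac{11209891}{3588}} = \frac{i \sqrt{10055272227}}{1794}$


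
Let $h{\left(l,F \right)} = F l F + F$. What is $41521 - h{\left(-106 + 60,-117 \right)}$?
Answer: $671332$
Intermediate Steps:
$h{\left(l,F \right)} = F + l F^{2}$ ($h{\left(l,F \right)} = l F^{2} + F = F + l F^{2}$)
$41521 - h{\left(-106 + 60,-117 \right)} = 41521 - - 117 \left(1 - 117 \left(-106 + 60\right)\right) = 41521 - - 117 \left(1 - -5382\right) = 41521 - - 117 \left(1 + 5382\right) = 41521 - \left(-117\right) 5383 = 41521 - -629811 = 41521 + 629811 = 671332$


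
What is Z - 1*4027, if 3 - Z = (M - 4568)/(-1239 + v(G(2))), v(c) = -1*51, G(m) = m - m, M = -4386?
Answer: -2599957/645 ≈ -4030.9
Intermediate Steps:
G(m) = 0
v(c) = -51
Z = -2542/645 (Z = 3 - (-4386 - 4568)/(-1239 - 51) = 3 - (-8954)/(-1290) = 3 - (-8954)*(-1)/1290 = 3 - 1*4477/645 = 3 - 4477/645 = -2542/645 ≈ -3.9411)
Z - 1*4027 = -2542/645 - 1*4027 = -2542/645 - 4027 = -2599957/645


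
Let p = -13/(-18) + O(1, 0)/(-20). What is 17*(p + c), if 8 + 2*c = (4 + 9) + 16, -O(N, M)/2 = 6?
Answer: 9044/45 ≈ 200.98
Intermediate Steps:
O(N, M) = -12 (O(N, M) = -2*6 = -12)
p = 119/90 (p = -13/(-18) - 12/(-20) = -13*(-1/18) - 12*(-1/20) = 13/18 + ⅗ = 119/90 ≈ 1.3222)
c = 21/2 (c = -4 + ((4 + 9) + 16)/2 = -4 + (13 + 16)/2 = -4 + (½)*29 = -4 + 29/2 = 21/2 ≈ 10.500)
17*(p + c) = 17*(119/90 + 21/2) = 17*(532/45) = 9044/45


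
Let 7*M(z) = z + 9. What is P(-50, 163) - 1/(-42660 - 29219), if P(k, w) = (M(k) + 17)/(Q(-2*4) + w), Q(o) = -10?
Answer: 1869211/25660803 ≈ 0.072843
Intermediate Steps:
M(z) = 9/7 + z/7 (M(z) = (z + 9)/7 = (9 + z)/7 = 9/7 + z/7)
P(k, w) = (128/7 + k/7)/(-10 + w) (P(k, w) = ((9/7 + k/7) + 17)/(-10 + w) = (128/7 + k/7)/(-10 + w))
P(-50, 163) - 1/(-42660 - 29219) = (128 - 50)/(7*(-10 + 163)) - 1/(-42660 - 29219) = (⅐)*78/153 - 1/(-71879) = (⅐)*(1/153)*78 - 1*(-1/71879) = 26/357 + 1/71879 = 1869211/25660803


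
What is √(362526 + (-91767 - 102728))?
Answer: √168031 ≈ 409.92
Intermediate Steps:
√(362526 + (-91767 - 102728)) = √(362526 - 194495) = √168031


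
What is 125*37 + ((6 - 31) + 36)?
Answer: 4636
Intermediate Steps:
125*37 + ((6 - 31) + 36) = 4625 + (-25 + 36) = 4625 + 11 = 4636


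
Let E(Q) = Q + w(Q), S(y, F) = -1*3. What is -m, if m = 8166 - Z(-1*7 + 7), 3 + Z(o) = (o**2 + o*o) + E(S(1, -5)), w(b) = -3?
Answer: -8175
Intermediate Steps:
S(y, F) = -3
E(Q) = -3 + Q (E(Q) = Q - 3 = -3 + Q)
Z(o) = -9 + 2*o**2 (Z(o) = -3 + ((o**2 + o*o) + (-3 - 3)) = -3 + ((o**2 + o**2) - 6) = -3 + (2*o**2 - 6) = -3 + (-6 + 2*o**2) = -9 + 2*o**2)
m = 8175 (m = 8166 - (-9 + 2*(-1*7 + 7)**2) = 8166 - (-9 + 2*(-7 + 7)**2) = 8166 - (-9 + 2*0**2) = 8166 - (-9 + 2*0) = 8166 - (-9 + 0) = 8166 - 1*(-9) = 8166 + 9 = 8175)
-m = -1*8175 = -8175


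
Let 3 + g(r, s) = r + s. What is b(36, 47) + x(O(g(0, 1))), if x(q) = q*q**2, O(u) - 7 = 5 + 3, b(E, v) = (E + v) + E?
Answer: 3494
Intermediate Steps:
b(E, v) = v + 2*E
g(r, s) = -3 + r + s (g(r, s) = -3 + (r + s) = -3 + r + s)
O(u) = 15 (O(u) = 7 + (5 + 3) = 7 + 8 = 15)
x(q) = q**3
b(36, 47) + x(O(g(0, 1))) = (47 + 2*36) + 15**3 = (47 + 72) + 3375 = 119 + 3375 = 3494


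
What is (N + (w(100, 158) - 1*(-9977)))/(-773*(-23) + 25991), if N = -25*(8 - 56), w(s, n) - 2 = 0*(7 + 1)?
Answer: 11179/43770 ≈ 0.25540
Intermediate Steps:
w(s, n) = 2 (w(s, n) = 2 + 0*(7 + 1) = 2 + 0*8 = 2 + 0 = 2)
N = 1200 (N = -25*(-48) = 1200)
(N + (w(100, 158) - 1*(-9977)))/(-773*(-23) + 25991) = (1200 + (2 - 1*(-9977)))/(-773*(-23) + 25991) = (1200 + (2 + 9977))/(17779 + 25991) = (1200 + 9979)/43770 = 11179*(1/43770) = 11179/43770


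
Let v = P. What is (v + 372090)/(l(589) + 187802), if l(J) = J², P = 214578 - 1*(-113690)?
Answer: 700358/534723 ≈ 1.3098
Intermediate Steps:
P = 328268 (P = 214578 + 113690 = 328268)
v = 328268
(v + 372090)/(l(589) + 187802) = (328268 + 372090)/(589² + 187802) = 700358/(346921 + 187802) = 700358/534723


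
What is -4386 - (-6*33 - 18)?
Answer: -4170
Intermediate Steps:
-4386 - (-6*33 - 18) = -4386 - (-198 - 18) = -4386 - 1*(-216) = -4386 + 216 = -4170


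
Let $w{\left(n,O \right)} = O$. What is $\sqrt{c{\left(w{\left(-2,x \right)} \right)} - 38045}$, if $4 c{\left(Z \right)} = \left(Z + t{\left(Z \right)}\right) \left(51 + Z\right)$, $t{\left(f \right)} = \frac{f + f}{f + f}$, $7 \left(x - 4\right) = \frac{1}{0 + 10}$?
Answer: $\frac{i \sqrt{744330299}}{140} \approx 194.87 i$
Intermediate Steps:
$x = \frac{281}{70}$ ($x = 4 + \frac{1}{7 \left(0 + 10\right)} = 4 + \frac{1}{7 \cdot 10} = 4 + \frac{1}{7} \cdot \frac{1}{10} = 4 + \frac{1}{70} = \frac{281}{70} \approx 4.0143$)
$t{\left(f \right)} = 1$ ($t{\left(f \right)} = \frac{2 f}{2 f} = 2 f \frac{1}{2 f} = 1$)
$c{\left(Z \right)} = \frac{\left(1 + Z\right) \left(51 + Z\right)}{4}$ ($c{\left(Z \right)} = \frac{\left(Z + 1\right) \left(51 + Z\right)}{4} = \frac{\left(1 + Z\right) \left(51 + Z\right)}{4}$)
$\sqrt{c{\left(w{\left(-2,x \right)} \right)} - 38045} = \sqrt{\left(\frac{51}{4} + 13 \cdot \frac{281}{70} + \frac{\left(\frac{281}{70}\right)^{2}}{4}\right) - 38045} = \sqrt{\left(\frac{51}{4} + \frac{3653}{70} + \frac{1}{4} \cdot \frac{78961}{4900}\right) - 38045} = \sqrt{\left(\frac{51}{4} + \frac{3653}{70} + \frac{78961}{19600}\right) - 38045} = \sqrt{\frac{1351701}{19600} - 38045} = \sqrt{- \frac{744330299}{19600}} = \frac{i \sqrt{744330299}}{140}$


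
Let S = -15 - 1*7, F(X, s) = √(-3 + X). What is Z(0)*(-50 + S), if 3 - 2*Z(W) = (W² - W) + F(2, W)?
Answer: -108 + 36*I ≈ -108.0 + 36.0*I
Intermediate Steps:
Z(W) = 3/2 + W/2 - I/2 - W²/2 (Z(W) = 3/2 - ((W² - W) + √(-3 + 2))/2 = 3/2 - ((W² - W) + √(-1))/2 = 3/2 - ((W² - W) + I)/2 = 3/2 - (I + W² - W)/2 = 3/2 + (W/2 - I/2 - W²/2) = 3/2 + W/2 - I/2 - W²/2)
S = -22 (S = -15 - 7 = -22)
Z(0)*(-50 + S) = (3/2 + (½)*0 - I/2 - ½*0²)*(-50 - 22) = (3/2 + 0 - I/2 - ½*0)*(-72) = (3/2 + 0 - I/2 + 0)*(-72) = (3/2 - I/2)*(-72) = -108 + 36*I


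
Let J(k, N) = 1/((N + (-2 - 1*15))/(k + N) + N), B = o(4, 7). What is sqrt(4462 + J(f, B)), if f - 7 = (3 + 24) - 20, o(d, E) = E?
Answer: sqrt(83750155)/137 ≈ 66.799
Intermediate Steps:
B = 7
f = 14 (f = 7 + ((3 + 24) - 20) = 7 + (27 - 20) = 7 + 7 = 14)
J(k, N) = 1/(N + (-17 + N)/(N + k)) (J(k, N) = 1/((N + (-2 - 15))/(N + k) + N) = 1/((N - 17)/(N + k) + N) = 1/((-17 + N)/(N + k) + N) = 1/(N + (-17 + N)/(N + k)))
sqrt(4462 + J(f, B)) = sqrt(4462 + (7 + 14)/(-17 + 7 + 7**2 + 7*14)) = sqrt(4462 + 21/(-17 + 7 + 49 + 98)) = sqrt(4462 + 21/137) = sqrt(611315/137) = sqrt(83750155)/137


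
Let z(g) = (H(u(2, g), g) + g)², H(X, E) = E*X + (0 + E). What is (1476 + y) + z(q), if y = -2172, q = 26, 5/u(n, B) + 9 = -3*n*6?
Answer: 138988/81 ≈ 1715.9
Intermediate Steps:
u(n, B) = 5/(-9 - 18*n) (u(n, B) = 5/(-9 - 3*n*6) = 5/(-9 - 18*n))
H(X, E) = E + E*X (H(X, E) = E*X + E = E + E*X)
z(g) = 289*g²/81 (z(g) = (g*(1 - 5/(9 + 18*2)) + g)² = (g*(1 - 5/(9 + 36)) + g)² = (g*(1 - 5/45) + g)² = (g*(1 - 5*1/45) + g)² = (g*(1 - ⅑) + g)² = (g*(8/9) + g)² = (8*g/9 + g)² = (17*g/9)² = 289*g²/81)
(1476 + y) + z(q) = (1476 - 2172) + (289/81)*26² = -696 + (289/81)*676 = -696 + 195364/81 = 138988/81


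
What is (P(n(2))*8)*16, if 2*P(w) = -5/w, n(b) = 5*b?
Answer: -32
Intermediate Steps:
P(w) = -5/(2*w) (P(w) = (-5/w)/2 = -5/(2*w))
(P(n(2))*8)*16 = (-5/(2*(5*2))*8)*16 = (-5/2/10*8)*16 = (-5/2*⅒*8)*16 = -¼*8*16 = -2*16 = -32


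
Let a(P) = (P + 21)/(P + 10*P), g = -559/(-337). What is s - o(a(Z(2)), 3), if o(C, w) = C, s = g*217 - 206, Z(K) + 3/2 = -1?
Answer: 2865924/18535 ≈ 154.62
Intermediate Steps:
g = 559/337 (g = -559*(-1/337) = 559/337 ≈ 1.6588)
Z(K) = -5/2 (Z(K) = -3/2 - 1 = -5/2)
a(P) = (21 + P)/(11*P) (a(P) = (21 + P)/((11*P)) = (21 + P)*(1/(11*P)) = (21 + P)/(11*P))
s = 51881/337 (s = (559/337)*217 - 206 = 121303/337 - 206 = 51881/337 ≈ 153.95)
s - o(a(Z(2)), 3) = 51881/337 - (21 - 5/2)/(11*(-5/2)) = 51881/337 - (-2)*37/(11*5*2) = 51881/337 - 1*(-37/55) = 51881/337 + 37/55 = 2865924/18535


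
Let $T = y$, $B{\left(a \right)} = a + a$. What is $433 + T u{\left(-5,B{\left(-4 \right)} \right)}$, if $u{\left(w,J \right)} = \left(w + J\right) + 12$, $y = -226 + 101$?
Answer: $558$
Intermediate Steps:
$B{\left(a \right)} = 2 a$
$y = -125$
$T = -125$
$u{\left(w,J \right)} = 12 + J + w$ ($u{\left(w,J \right)} = \left(J + w\right) + 12 = 12 + J + w$)
$433 + T u{\left(-5,B{\left(-4 \right)} \right)} = 433 - 125 \left(12 + 2 \left(-4\right) - 5\right) = 433 - 125 \left(12 - 8 - 5\right) = 433 - -125 = 433 + 125 = 558$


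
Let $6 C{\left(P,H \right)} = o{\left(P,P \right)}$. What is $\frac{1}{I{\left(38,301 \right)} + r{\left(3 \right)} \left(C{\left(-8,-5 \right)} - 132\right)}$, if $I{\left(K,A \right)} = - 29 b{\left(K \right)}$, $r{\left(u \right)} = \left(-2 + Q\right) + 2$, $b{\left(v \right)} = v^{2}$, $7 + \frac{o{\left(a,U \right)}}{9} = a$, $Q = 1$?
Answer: $- \frac{2}{84061} \approx -2.3792 \cdot 10^{-5}$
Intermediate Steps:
$o{\left(a,U \right)} = -63 + 9 a$
$C{\left(P,H \right)} = - \frac{21}{2} + \frac{3 P}{2}$ ($C{\left(P,H \right)} = \frac{-63 + 9 P}{6} = - \frac{21}{2} + \frac{3 P}{2}$)
$r{\left(u \right)} = 1$ ($r{\left(u \right)} = \left(-2 + 1\right) + 2 = -1 + 2 = 1$)
$I{\left(K,A \right)} = - 29 K^{2}$
$\frac{1}{I{\left(38,301 \right)} + r{\left(3 \right)} \left(C{\left(-8,-5 \right)} - 132\right)} = \frac{1}{- 29 \cdot 38^{2} + 1 \left(\left(- \frac{21}{2} + \frac{3}{2} \left(-8\right)\right) - 132\right)} = \frac{1}{\left(-29\right) 1444 + 1 \left(\left(- \frac{21}{2} - 12\right) - 132\right)} = \frac{1}{-41876 + 1 \left(- \frac{45}{2} - 132\right)} = \frac{1}{-41876 + 1 \left(- \frac{309}{2}\right)} = \frac{1}{-41876 - \frac{309}{2}} = \frac{1}{- \frac{84061}{2}} = - \frac{2}{84061}$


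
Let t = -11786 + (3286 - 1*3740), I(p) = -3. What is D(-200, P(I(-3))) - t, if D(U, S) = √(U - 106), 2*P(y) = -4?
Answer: 12240 + 3*I*√34 ≈ 12240.0 + 17.493*I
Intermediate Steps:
P(y) = -2 (P(y) = (½)*(-4) = -2)
D(U, S) = √(-106 + U)
t = -12240 (t = -11786 + (3286 - 3740) = -11786 - 454 = -12240)
D(-200, P(I(-3))) - t = √(-106 - 200) - 1*(-12240) = √(-306) + 12240 = 3*I*√34 + 12240 = 12240 + 3*I*√34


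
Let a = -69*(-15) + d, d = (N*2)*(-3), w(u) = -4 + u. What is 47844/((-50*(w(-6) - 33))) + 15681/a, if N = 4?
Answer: 13680739/362275 ≈ 37.763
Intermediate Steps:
d = -24 (d = (4*2)*(-3) = 8*(-3) = -24)
a = 1011 (a = -69*(-15) - 24 = 1035 - 24 = 1011)
47844/((-50*(w(-6) - 33))) + 15681/a = 47844/((-50*((-4 - 6) - 33))) + 15681/1011 = 47844/((-50*(-10 - 33))) + 15681*(1/1011) = 47844/((-50*(-43))) + 5227/337 = 47844/2150 + 5227/337 = 47844*(1/2150) + 5227/337 = 23922/1075 + 5227/337 = 13680739/362275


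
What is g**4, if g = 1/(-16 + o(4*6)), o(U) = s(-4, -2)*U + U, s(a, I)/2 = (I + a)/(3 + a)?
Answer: 1/7676563456 ≈ 1.3027e-10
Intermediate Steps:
s(a, I) = 2*(I + a)/(3 + a) (s(a, I) = 2*((I + a)/(3 + a)) = 2*(I + a)/(3 + a))
o(U) = 13*U (o(U) = (2*(-2 - 4)/(3 - 4))*U + U = (2*(-6)/(-1))*U + U = (2*(-1)*(-6))*U + U = 12*U + U = 13*U)
g = 1/296 (g = 1/(-16 + 13*(4*6)) = 1/(-16 + 13*24) = 1/(-16 + 312) = 1/296 ≈ 0.0033784)
g**4 = (1/296)**4 = 1/7676563456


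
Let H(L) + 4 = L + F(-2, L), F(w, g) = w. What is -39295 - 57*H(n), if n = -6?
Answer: -38611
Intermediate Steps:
H(L) = -6 + L (H(L) = -4 + (L - 2) = -4 + (-2 + L) = -6 + L)
-39295 - 57*H(n) = -39295 - 57*(-6 - 6) = -39295 - 57*(-12) = -39295 - 1*(-684) = -39295 + 684 = -38611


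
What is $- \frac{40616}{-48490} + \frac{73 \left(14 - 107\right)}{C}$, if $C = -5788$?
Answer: $\frac{282142009}{140330060} \approx 2.0106$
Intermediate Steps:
$- \frac{40616}{-48490} + \frac{73 \left(14 - 107\right)}{C} = - \frac{40616}{-48490} + \frac{73 \left(14 - 107\right)}{-5788} = \left(-40616\right) \left(- \frac{1}{48490}\right) + 73 \left(-93\right) \left(- \frac{1}{5788}\right) = \frac{20308}{24245} - - \frac{6789}{5788} = \frac{20308}{24245} + \frac{6789}{5788} = \frac{282142009}{140330060}$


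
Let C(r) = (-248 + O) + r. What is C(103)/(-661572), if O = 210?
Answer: -65/661572 ≈ -9.8251e-5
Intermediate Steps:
C(r) = -38 + r (C(r) = (-248 + 210) + r = -38 + r)
C(103)/(-661572) = (-38 + 103)/(-661572) = 65*(-1/661572) = -65/661572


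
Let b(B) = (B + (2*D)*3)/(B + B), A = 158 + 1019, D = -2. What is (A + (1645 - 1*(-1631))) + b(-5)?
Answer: 44547/10 ≈ 4454.7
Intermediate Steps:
A = 1177
b(B) = (-12 + B)/(2*B) (b(B) = (B + (2*(-2))*3)/(B + B) = (B - 4*3)/((2*B)) = (B - 12)*(1/(2*B)) = (-12 + B)*(1/(2*B)) = (-12 + B)/(2*B))
(A + (1645 - 1*(-1631))) + b(-5) = (1177 + (1645 - 1*(-1631))) + (½)*(-12 - 5)/(-5) = (1177 + (1645 + 1631)) + (½)*(-⅕)*(-17) = (1177 + 3276) + 17/10 = 4453 + 17/10 = 44547/10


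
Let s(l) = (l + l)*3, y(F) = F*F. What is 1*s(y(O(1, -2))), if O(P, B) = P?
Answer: 6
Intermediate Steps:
y(F) = F**2
s(l) = 6*l (s(l) = (2*l)*3 = 6*l)
1*s(y(O(1, -2))) = 1*(6*1**2) = 1*(6*1) = 1*6 = 6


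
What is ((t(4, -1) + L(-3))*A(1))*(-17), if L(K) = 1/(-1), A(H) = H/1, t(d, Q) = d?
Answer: -51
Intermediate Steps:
A(H) = H (A(H) = H*1 = H)
L(K) = -1
((t(4, -1) + L(-3))*A(1))*(-17) = ((4 - 1)*1)*(-17) = (3*1)*(-17) = 3*(-17) = -51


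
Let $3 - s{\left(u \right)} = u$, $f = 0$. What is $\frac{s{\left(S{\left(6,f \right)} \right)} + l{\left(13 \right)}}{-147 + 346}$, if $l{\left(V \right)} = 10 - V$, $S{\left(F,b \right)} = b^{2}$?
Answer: $0$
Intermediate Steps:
$s{\left(u \right)} = 3 - u$
$\frac{s{\left(S{\left(6,f \right)} \right)} + l{\left(13 \right)}}{-147 + 346} = \frac{\left(3 - 0^{2}\right) + \left(10 - 13\right)}{-147 + 346} = \frac{\left(3 - 0\right) + \left(10 - 13\right)}{199} = \left(\left(3 + 0\right) - 3\right) \frac{1}{199} = \left(3 - 3\right) \frac{1}{199} = 0 \cdot \frac{1}{199} = 0$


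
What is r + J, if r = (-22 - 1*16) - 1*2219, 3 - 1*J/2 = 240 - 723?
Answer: -1285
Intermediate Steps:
J = 972 (J = 6 - 2*(240 - 723) = 6 - 2*(-483) = 6 + 966 = 972)
r = -2257 (r = (-22 - 16) - 2219 = -38 - 2219 = -2257)
r + J = -2257 + 972 = -1285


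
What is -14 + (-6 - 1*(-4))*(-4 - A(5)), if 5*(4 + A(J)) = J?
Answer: -12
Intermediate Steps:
A(J) = -4 + J/5
-14 + (-6 - 1*(-4))*(-4 - A(5)) = -14 + (-6 - 1*(-4))*(-4 - (-4 + (1/5)*5)) = -14 + (-6 + 4)*(-4 - (-4 + 1)) = -14 - 2*(-4 - 1*(-3)) = -14 - 2*(-4 + 3) = -14 - 2*(-1) = -14 + 2 = -12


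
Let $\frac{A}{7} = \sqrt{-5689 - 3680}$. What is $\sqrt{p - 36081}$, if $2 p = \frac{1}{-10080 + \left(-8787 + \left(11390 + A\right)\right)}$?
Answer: $\sqrt{-36081 + \frac{1}{2 \left(-7477 + 21 i \sqrt{1041}\right)}} \approx 1.0 \cdot 10^{-8} - 189.95 i$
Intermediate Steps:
$A = 21 i \sqrt{1041}$ ($A = 7 \sqrt{-5689 - 3680} = 7 \sqrt{-9369} = 7 \cdot 3 i \sqrt{1041} = 21 i \sqrt{1041} \approx 677.55 i$)
$p = \frac{1}{2 \left(-7477 + 21 i \sqrt{1041}\right)}$ ($p = \frac{1}{2 \left(-10080 - \left(-2603 - 21 i \sqrt{1041}\right)\right)} = \frac{1}{2 \left(-10080 + \left(2603 + 21 i \sqrt{1041}\right)\right)} = \frac{1}{2 \left(-7477 + 21 i \sqrt{1041}\right)} \approx -6.6327 \cdot 10^{-5} - 6.0105 \cdot 10^{-6} i$)
$\sqrt{p - 36081} = \sqrt{\left(- \frac{7477}{112729220} - \frac{21 i \sqrt{1041}}{112729220}\right) - 36081} = \sqrt{- \frac{4067382994297}{112729220} - \frac{21 i \sqrt{1041}}{112729220}}$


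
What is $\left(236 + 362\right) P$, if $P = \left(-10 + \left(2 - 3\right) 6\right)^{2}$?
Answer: $153088$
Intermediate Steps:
$P = 256$ ($P = \left(-10 - 6\right)^{2} = \left(-16\right)^{2} = 256$)
$\left(236 + 362\right) P = \left(236 + 362\right) 256 = 598 \cdot 256 = 153088$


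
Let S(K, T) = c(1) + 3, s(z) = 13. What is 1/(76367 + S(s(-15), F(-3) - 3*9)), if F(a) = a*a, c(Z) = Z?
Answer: 1/76371 ≈ 1.3094e-5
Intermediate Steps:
F(a) = a**2
S(K, T) = 4 (S(K, T) = 1 + 3 = 4)
1/(76367 + S(s(-15), F(-3) - 3*9)) = 1/(76367 + 4) = 1/76371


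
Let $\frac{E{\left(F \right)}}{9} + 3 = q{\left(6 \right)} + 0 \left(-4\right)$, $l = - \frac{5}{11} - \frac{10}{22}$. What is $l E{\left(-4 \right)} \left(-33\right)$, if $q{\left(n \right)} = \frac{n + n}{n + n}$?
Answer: $-540$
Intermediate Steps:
$q{\left(n \right)} = 1$ ($q{\left(n \right)} = \frac{2 n}{2 n} = 2 n \frac{1}{2 n} = 1$)
$l = - \frac{10}{11}$ ($l = \left(-5\right) \frac{1}{11} - \frac{5}{11} = - \frac{5}{11} - \frac{5}{11} = - \frac{10}{11} \approx -0.90909$)
$E{\left(F \right)} = -18$ ($E{\left(F \right)} = -27 + 9 \left(1 + 0 \left(-4\right)\right) = -27 + 9 \left(1 + 0\right) = -27 + 9 \cdot 1 = -27 + 9 = -18$)
$l E{\left(-4 \right)} \left(-33\right) = \left(- \frac{10}{11}\right) \left(-18\right) \left(-33\right) = \frac{180}{11} \left(-33\right) = -540$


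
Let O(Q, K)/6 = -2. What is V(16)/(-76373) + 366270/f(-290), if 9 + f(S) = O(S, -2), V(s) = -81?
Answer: -9324379003/534611 ≈ -17441.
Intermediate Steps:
O(Q, K) = -12 (O(Q, K) = 6*(-2) = -12)
f(S) = -21 (f(S) = -9 - 12 = -21)
V(16)/(-76373) + 366270/f(-290) = -81/(-76373) + 366270/(-21) = -81*(-1/76373) + 366270*(-1/21) = 81/76373 - 122090/7 = -9324379003/534611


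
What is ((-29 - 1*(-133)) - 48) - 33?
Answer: 23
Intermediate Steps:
((-29 - 1*(-133)) - 48) - 33 = ((-29 + 133) - 48) - 33 = (104 - 48) - 33 = 56 - 33 = 23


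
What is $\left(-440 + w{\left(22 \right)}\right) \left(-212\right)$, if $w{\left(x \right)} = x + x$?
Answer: $83952$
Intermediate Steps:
$w{\left(x \right)} = 2 x$
$\left(-440 + w{\left(22 \right)}\right) \left(-212\right) = \left(-440 + 2 \cdot 22\right) \left(-212\right) = \left(-440 + 44\right) \left(-212\right) = \left(-396\right) \left(-212\right) = 83952$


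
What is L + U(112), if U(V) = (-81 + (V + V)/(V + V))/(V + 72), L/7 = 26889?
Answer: 4329119/23 ≈ 1.8822e+5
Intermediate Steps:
L = 188223 (L = 7*26889 = 188223)
U(V) = -80/(72 + V) (U(V) = (-81 + (2*V)/((2*V)))/(72 + V) = (-81 + (2*V)*(1/(2*V)))/(72 + V) = (-81 + 1)/(72 + V) = -80/(72 + V))
L + U(112) = 188223 - 80/(72 + 112) = 188223 - 80/184 = 188223 - 80*1/184 = 188223 - 10/23 = 4329119/23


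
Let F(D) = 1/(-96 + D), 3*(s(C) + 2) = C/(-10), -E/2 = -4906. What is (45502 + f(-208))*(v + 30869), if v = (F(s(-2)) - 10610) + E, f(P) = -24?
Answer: 2008958087752/1469 ≈ 1.3676e+9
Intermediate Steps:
E = 9812 (E = -2*(-4906) = 9812)
s(C) = -2 - C/30 (s(C) = -2 + (C/(-10))/3 = -2 + (C*(-⅒))/3 = -2 + (-C/10)/3 = -2 - C/30)
v = -1172277/1469 (v = (1/(-96 + (-2 - 1/30*(-2))) - 10610) + 9812 = (1/(-96 + (-2 + 1/15)) - 10610) + 9812 = (1/(-96 - 29/15) - 10610) + 9812 = (1/(-1469/15) - 10610) + 9812 = (-15/1469 - 10610) + 9812 = -15586105/1469 + 9812 = -1172277/1469 ≈ -798.01)
(45502 + f(-208))*(v + 30869) = (45502 - 24)*(-1172277/1469 + 30869) = 45478*(44174284/1469) = 2008958087752/1469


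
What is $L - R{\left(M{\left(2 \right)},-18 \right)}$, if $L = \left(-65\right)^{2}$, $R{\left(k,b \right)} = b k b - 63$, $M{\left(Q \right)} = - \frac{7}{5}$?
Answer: $\frac{23708}{5} \approx 4741.6$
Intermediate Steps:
$M{\left(Q \right)} = - \frac{7}{5}$ ($M{\left(Q \right)} = \left(-7\right) \frac{1}{5} = - \frac{7}{5}$)
$R{\left(k,b \right)} = -63 + k b^{2}$ ($R{\left(k,b \right)} = k b^{2} - 63 = -63 + k b^{2}$)
$L = 4225$
$L - R{\left(M{\left(2 \right)},-18 \right)} = 4225 - \left(-63 - \frac{7 \left(-18\right)^{2}}{5}\right) = 4225 - \left(-63 - \frac{2268}{5}\right) = 4225 - - \frac{2583}{5} = 4225 + \frac{2583}{5} = \frac{23708}{5}$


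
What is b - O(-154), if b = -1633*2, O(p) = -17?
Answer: -3249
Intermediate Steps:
b = -3266
b - O(-154) = -3266 - 1*(-17) = -3266 + 17 = -3249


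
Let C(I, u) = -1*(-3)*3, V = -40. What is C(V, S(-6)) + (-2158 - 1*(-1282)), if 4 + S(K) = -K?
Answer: -867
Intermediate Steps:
S(K) = -4 - K
C(I, u) = 9 (C(I, u) = 3*3 = 9)
C(V, S(-6)) + (-2158 - 1*(-1282)) = 9 + (-2158 - 1*(-1282)) = 9 + (-2158 + 1282) = 9 - 876 = -867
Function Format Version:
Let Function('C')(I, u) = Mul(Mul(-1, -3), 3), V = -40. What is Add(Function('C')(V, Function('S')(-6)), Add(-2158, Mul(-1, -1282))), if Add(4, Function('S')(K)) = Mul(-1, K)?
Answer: -867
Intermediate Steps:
Function('S')(K) = Add(-4, Mul(-1, K))
Function('C')(I, u) = 9 (Function('C')(I, u) = Mul(3, 3) = 9)
Add(Function('C')(V, Function('S')(-6)), Add(-2158, Mul(-1, -1282))) = Add(9, Add(-2158, Mul(-1, -1282))) = Add(9, Add(-2158, 1282)) = Add(9, -876) = -867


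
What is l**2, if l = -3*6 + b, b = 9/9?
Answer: 289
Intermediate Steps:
b = 1 (b = 9*(1/9) = 1)
l = -17 (l = -3*6 + 1 = -18 + 1 = -17)
l**2 = (-17)**2 = 289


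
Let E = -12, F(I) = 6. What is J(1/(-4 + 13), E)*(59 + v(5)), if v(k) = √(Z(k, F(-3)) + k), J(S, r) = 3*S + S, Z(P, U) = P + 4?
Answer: 236/9 + 4*√14/9 ≈ 27.885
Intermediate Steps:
Z(P, U) = 4 + P
J(S, r) = 4*S
v(k) = √(4 + 2*k) (v(k) = √((4 + k) + k) = √(4 + 2*k))
J(1/(-4 + 13), E)*(59 + v(5)) = (4/(-4 + 13))*(59 + √(4 + 2*5)) = (4/9)*(59 + √(4 + 10)) = (4*(⅑))*(59 + √14) = 4*(59 + √14)/9 = 236/9 + 4*√14/9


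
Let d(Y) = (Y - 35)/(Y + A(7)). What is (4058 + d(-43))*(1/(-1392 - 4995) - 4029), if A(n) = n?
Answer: -313443534932/19161 ≈ -1.6358e+7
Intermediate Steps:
d(Y) = (-35 + Y)/(7 + Y) (d(Y) = (Y - 35)/(Y + 7) = (-35 + Y)/(7 + Y))
(4058 + d(-43))*(1/(-1392 - 4995) - 4029) = (4058 + (-35 - 43)/(7 - 43))*(1/(-1392 - 4995) - 4029) = (4058 - 78/(-36))*(1/(-6387) - 4029) = (4058 - 1/36*(-78))*(-1/6387 - 4029) = (4058 + 13/6)*(-25733224/6387) = (24361/6)*(-25733224/6387) = -313443534932/19161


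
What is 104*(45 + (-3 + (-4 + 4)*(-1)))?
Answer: 4368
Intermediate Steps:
104*(45 + (-3 + (-4 + 4)*(-1))) = 104*(45 + (-3 + 0*(-1))) = 104*(45 + (-3 + 0)) = 104*(45 - 3) = 104*42 = 4368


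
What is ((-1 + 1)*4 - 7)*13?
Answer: -91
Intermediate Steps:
((-1 + 1)*4 - 7)*13 = (0*4 - 7)*13 = (0 - 7)*13 = -7*13 = -91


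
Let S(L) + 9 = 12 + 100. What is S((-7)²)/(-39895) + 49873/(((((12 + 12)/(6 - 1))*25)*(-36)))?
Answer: -398025659/34469280 ≈ -11.547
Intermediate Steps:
S(L) = 103 (S(L) = -9 + (12 + 100) = -9 + 112 = 103)
S((-7)²)/(-39895) + 49873/(((((12 + 12)/(6 - 1))*25)*(-36))) = 103/(-39895) + 49873/(((((12 + 12)/(6 - 1))*25)*(-36))) = 103*(-1/39895) + 49873/((((24/5)*25)*(-36))) = -103/39895 + 49873/((((24*(⅕))*25)*(-36))) = -103/39895 + 49873/((((24/5)*25)*(-36))) = -103/39895 + 49873/((120*(-36))) = -103/39895 + 49873/(-4320) = -103/39895 + 49873*(-1/4320) = -103/39895 - 49873/4320 = -398025659/34469280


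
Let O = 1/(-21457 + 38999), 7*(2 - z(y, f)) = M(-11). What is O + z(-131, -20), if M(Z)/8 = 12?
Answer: -205491/17542 ≈ -11.714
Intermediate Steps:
M(Z) = 96 (M(Z) = 8*12 = 96)
z(y, f) = -82/7 (z(y, f) = 2 - ⅐*96 = 2 - 96/7 = -82/7)
O = 1/17542 ≈ 5.7006e-5
O + z(-131, -20) = 1/17542 - 82/7 = -205491/17542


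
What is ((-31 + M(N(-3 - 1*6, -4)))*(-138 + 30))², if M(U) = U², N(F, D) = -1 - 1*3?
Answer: 2624400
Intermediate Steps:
N(F, D) = -4 (N(F, D) = -1 - 3 = -4)
((-31 + M(N(-3 - 1*6, -4)))*(-138 + 30))² = ((-31 + (-4)²)*(-138 + 30))² = ((-31 + 16)*(-108))² = (-15*(-108))² = 1620² = 2624400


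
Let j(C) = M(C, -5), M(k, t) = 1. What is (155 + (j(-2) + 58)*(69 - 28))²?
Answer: 6625476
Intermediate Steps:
j(C) = 1
(155 + (j(-2) + 58)*(69 - 28))² = (155 + (1 + 58)*(69 - 28))² = (155 + 59*41)² = (155 + 2419)² = 2574² = 6625476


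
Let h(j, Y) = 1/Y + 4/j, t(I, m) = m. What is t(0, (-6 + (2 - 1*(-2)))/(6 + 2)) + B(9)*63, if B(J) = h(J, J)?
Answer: 139/4 ≈ 34.750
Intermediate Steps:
h(j, Y) = 1/Y + 4/j
B(J) = 5/J (B(J) = 1/J + 4/J = 5/J)
t(0, (-6 + (2 - 1*(-2)))/(6 + 2)) + B(9)*63 = (-6 + (2 - 1*(-2)))/(6 + 2) + (5/9)*63 = (-6 + (2 + 2))/8 + (5*(⅑))*63 = (-6 + 4)*(⅛) + (5/9)*63 = -2*⅛ + 35 = -¼ + 35 = 139/4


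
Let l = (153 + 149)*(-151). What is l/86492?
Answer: -22801/43246 ≈ -0.52724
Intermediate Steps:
l = -45602 (l = 302*(-151) = -45602)
l/86492 = -45602/86492 = -45602*1/86492 = -22801/43246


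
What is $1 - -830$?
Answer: $831$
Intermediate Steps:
$1 - -830 = 1 + 830 = 831$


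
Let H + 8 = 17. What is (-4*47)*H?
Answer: -1692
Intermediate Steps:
H = 9 (H = -8 + 17 = 9)
(-4*47)*H = -4*47*9 = -188*9 = -1692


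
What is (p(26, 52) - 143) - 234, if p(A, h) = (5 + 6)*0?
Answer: -377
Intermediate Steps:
p(A, h) = 0 (p(A, h) = 11*0 = 0)
(p(26, 52) - 143) - 234 = (0 - 143) - 234 = -143 - 234 = -377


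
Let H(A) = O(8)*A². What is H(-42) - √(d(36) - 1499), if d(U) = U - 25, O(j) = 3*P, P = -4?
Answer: -21168 - 4*I*√93 ≈ -21168.0 - 38.575*I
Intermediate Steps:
O(j) = -12 (O(j) = 3*(-4) = -12)
d(U) = -25 + U
H(A) = -12*A²
H(-42) - √(d(36) - 1499) = -12*(-42)² - √((-25 + 36) - 1499) = -12*1764 - √(11 - 1499) = -21168 - √(-1488) = -21168 - 4*I*√93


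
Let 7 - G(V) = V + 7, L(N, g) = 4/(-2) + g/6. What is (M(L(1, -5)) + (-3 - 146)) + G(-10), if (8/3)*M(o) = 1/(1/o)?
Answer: -2241/16 ≈ -140.06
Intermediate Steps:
L(N, g) = -2 + g/6 (L(N, g) = 4*(-½) + g*(⅙) = -2 + g/6)
G(V) = -V (G(V) = 7 - (V + 7) = 7 - (7 + V) = 7 + (-7 - V) = -V)
M(o) = 3*o/8 (M(o) = 3/(8*(1/o)) = 3*o/8)
(M(L(1, -5)) + (-3 - 146)) + G(-10) = (3*(-2 + (⅙)*(-5))/8 + (-3 - 146)) - 1*(-10) = (3*(-2 - ⅚)/8 - 149) + 10 = ((3/8)*(-17/6) - 149) + 10 = (-17/16 - 149) + 10 = -2401/16 + 10 = -2241/16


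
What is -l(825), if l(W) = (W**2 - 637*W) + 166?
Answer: -155266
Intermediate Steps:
l(W) = 166 + W**2 - 637*W
-l(825) = -(166 + 825**2 - 637*825) = -(166 + 680625 - 525525) = -1*155266 = -155266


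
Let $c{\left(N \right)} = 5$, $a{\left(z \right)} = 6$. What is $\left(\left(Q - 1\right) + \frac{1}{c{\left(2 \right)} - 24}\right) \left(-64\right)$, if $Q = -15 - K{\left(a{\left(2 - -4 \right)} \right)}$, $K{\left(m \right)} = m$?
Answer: $\frac{26816}{19} \approx 1411.4$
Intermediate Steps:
$Q = -21$ ($Q = -15 - 6 = -21$)
$\left(\left(Q - 1\right) + \frac{1}{c{\left(2 \right)} - 24}\right) \left(-64\right) = \left(\left(-21 - 1\right) + \frac{1}{5 - 24}\right) \left(-64\right) = \left(\left(-21 + \left(-12 + 11\right)\right) + \frac{1}{-19}\right) \left(-64\right) = \left(\left(-21 - 1\right) - \frac{1}{19}\right) \left(-64\right) = \left(-22 - \frac{1}{19}\right) \left(-64\right) = \left(- \frac{419}{19}\right) \left(-64\right) = \frac{26816}{19}$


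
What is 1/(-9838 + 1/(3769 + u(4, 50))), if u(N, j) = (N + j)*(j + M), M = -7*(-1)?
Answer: -6847/67360785 ≈ -0.00010165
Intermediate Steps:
M = 7
u(N, j) = (7 + j)*(N + j) (u(N, j) = (N + j)*(j + 7) = (N + j)*(7 + j) = (7 + j)*(N + j))
1/(-9838 + 1/(3769 + u(4, 50))) = 1/(-9838 + 1/(3769 + (50**2 + 7*4 + 7*50 + 4*50))) = 1/(-9838 + 1/(3769 + (2500 + 28 + 350 + 200))) = 1/(-9838 + 1/(3769 + 3078)) = 1/(-9838 + 1/6847) = 1/(-67360785/6847) = -6847/67360785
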